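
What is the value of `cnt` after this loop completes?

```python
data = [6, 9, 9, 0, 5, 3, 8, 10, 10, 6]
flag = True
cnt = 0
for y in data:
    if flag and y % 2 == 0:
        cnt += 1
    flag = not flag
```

Count even values at even positions
`cnt` takes the values: 0 → 1 → 2 → 3

Answer: 3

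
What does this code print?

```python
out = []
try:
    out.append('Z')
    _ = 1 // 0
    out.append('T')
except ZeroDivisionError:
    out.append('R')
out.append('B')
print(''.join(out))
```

Execution trace: 'Z' (try body) → 'R' (except ZeroDivisionError) → 'B' (after the try/except). Output: ZRB

Answer: ZRB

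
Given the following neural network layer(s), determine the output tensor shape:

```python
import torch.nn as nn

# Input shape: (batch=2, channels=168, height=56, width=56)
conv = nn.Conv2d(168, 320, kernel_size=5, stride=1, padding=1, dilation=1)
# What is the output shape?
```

Input: (2, 168, 56, 56) -> Output: (2, 320, 54, 54)

Answer: (2, 320, 54, 54)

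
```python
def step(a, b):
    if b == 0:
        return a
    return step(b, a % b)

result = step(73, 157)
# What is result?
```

step(73, 157) -> step(157, 73) -> step(73, 11) -> step(11, 7) -> step(7, 4) -> step(4, 3) -> step(3, 1) -> step(1, 0) -> 1

Answer: 1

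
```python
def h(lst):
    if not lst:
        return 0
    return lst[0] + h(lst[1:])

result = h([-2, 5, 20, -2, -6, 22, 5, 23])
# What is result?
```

(-2) + 5 + 20 + (-2) + (-6) + 22 + 5 + 23 + 0 = 65

Answer: 65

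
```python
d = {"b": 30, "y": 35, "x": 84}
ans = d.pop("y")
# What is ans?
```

Trace:
`d = {"b": 30, "y": 35, "x": 84}` → d = {'b': 30, 'y': 35, 'x': 84}
`ans = d.pop("y")` → d = {'b': 30, 'x': 84}; ans = 35
So ans = 35

Answer: 35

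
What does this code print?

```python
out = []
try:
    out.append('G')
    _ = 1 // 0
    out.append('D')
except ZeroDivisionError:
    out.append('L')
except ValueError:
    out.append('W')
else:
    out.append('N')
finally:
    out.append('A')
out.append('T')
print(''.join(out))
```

Execution trace: 'G' (try body) → 'L' (except ZeroDivisionError) → 'A' (finally) → 'T' (after the try/except). Output: GLAT

Answer: GLAT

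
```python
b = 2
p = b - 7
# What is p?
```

Trace:
`b = 2` → b = 2
`p = b - 7` → p = -5
So p = -5

Answer: -5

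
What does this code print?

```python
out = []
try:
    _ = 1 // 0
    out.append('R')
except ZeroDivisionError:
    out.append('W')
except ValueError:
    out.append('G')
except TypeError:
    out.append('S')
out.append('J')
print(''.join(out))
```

Execution trace: 'W' (except ZeroDivisionError) → 'J' (after the try/except). Output: WJ

Answer: WJ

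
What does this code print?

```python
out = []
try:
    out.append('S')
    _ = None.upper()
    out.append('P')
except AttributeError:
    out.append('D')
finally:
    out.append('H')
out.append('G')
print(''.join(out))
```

Execution trace: 'S' (try body) → 'D' (except AttributeError) → 'H' (finally) → 'G' (after the try/except). Output: SDHG

Answer: SDHG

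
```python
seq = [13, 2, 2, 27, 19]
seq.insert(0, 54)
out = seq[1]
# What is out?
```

Trace:
`seq = [13, 2, 2, 27, 19]` → seq = [13, 2, 2, 27, 19]
`seq.insert(0, 54)` → seq = [54, 13, 2, 2, 27, 19]
`out = seq[1]` → out = 13
So out = 13

Answer: 13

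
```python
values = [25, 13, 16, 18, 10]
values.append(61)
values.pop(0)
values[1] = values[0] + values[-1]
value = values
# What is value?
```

Trace:
`values = [25, 13, 16, 18, 10]` → values = [25, 13, 16, 18, 10]
`values.append(61)` → values = [25, 13, 16, 18, 10, 61]
`values.pop(0)` → values = [13, 16, 18, 10, 61]
`values[1] = values[0] + values[-1]` → values = [13, 74, 18, 10, 61]
`value = values` → value = [13, 74, 18, 10, 61]
So value = [13, 74, 18, 10, 61]

Answer: [13, 74, 18, 10, 61]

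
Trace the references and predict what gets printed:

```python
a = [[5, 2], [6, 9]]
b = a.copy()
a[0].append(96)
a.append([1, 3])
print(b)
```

Key concept: shallow copy with nested lists.
Step by step:
`a = [[5, 2], [6, 9]]` → a = [[5, 2], [6, 9]]
`b = a.copy()` → b = [[5, 2], [6, 9]]
`a[0].append(96)` → a = [[5, 2, 96], [6, 9]]; b = [[5, 2, 96], [6, 9]]
`a.append([1, 3])` → a = [[5, 2, 96], [6, 9], [1, 3]]
`print(b)` → prints [[5, 2, 96], [6, 9]]

Answer: [[5, 2, 96], [6, 9]]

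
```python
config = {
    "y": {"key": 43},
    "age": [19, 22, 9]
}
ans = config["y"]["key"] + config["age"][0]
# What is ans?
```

Trace:
`config = { ...` → config = {'y': {'key': 43}, 'age': [19, 22, 9]}
`ans = config["y"]["key"] + config["age"][0]` → ans = 62
So ans = 62

Answer: 62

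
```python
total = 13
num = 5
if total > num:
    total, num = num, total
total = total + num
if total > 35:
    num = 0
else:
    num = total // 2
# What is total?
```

Trace:
`total = 13` → total = 13
`num = 5` → num = 5
`if total > num: ...` → total > num is True → total = 5; num = 13
`total = total + num` → total = 18
`if total > 35: ...` → total > 35 is False, take else branch → num = 9
So total = 18

Answer: 18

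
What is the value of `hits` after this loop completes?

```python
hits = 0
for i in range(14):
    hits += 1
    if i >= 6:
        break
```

Loop breaks when i reaches 6, hits is 7
`hits` takes the values: 0 → 1 → 2 → 3 → 4 → 5 → 6 → 7

Answer: 7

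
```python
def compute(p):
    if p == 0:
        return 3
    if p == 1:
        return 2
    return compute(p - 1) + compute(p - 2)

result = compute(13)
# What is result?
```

Build up from base cases: compute(0)=3, compute(1)=2, compute(2)=5, compute(3)=7, compute(4)=12, compute(5)=19, compute(6)=31, ..., compute(13)=898

Answer: 898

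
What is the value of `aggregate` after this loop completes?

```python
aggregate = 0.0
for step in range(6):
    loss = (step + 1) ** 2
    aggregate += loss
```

Sum of squared losses 1² + 2² + ... + 6²
`aggregate` takes the values: 0.0 → 1.0 → 5.0 → 14.0 → 30.0 → 55.0 → 91.0

Answer: 91.0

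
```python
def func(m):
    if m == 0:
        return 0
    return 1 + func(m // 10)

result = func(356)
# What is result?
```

Count of digits of 356: 3

Answer: 3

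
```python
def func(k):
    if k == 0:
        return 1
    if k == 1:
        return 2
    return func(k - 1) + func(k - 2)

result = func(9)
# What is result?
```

Build up from base cases: func(0)=1, func(1)=2, func(2)=3, func(3)=5, func(4)=8, func(5)=13, func(6)=21, ..., func(9)=89

Answer: 89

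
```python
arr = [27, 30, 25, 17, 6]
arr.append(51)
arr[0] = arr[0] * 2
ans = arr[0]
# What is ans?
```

Trace:
`arr = [27, 30, 25, 17, 6]` → arr = [27, 30, 25, 17, 6]
`arr.append(51)` → arr = [27, 30, 25, 17, 6, 51]
`arr[0] = arr[0] * 2` → arr = [54, 30, 25, 17, 6, 51]
`ans = arr[0]` → ans = 54
So ans = 54

Answer: 54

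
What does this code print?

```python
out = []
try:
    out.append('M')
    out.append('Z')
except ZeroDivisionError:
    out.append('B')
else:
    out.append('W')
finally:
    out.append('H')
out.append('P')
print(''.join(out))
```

Execution trace: 'M' (try body) → 'Z' (try body, no exception) → 'W' (else) → 'H' (finally) → 'P' (after the try/except). Output: MZWHP

Answer: MZWHP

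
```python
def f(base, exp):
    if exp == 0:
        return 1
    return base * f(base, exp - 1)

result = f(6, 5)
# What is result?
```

f(6, 5) = 6 * 6 * 6 * 6 * 6 = 7776

Answer: 7776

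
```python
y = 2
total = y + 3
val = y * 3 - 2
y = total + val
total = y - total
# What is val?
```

Trace:
`y = 2` → y = 2
`total = y + 3` → total = 5
`val = y * 3 - 2` → val = 4
`y = total + val` → y = 9
`total = y - total` → total = 4
So val = 4

Answer: 4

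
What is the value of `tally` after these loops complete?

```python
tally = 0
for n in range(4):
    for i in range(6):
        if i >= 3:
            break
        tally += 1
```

Inner breaks at 3, outer runs 4 times
`tally` takes the values: 0 → 1 → 2 → 3 → 4 → 5 → 6 → 7 → 8 → 9 → 10 → 11 → 12

Answer: 12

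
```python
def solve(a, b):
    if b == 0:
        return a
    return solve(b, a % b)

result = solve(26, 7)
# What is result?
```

solve(26, 7) -> solve(7, 5) -> solve(5, 2) -> solve(2, 1) -> solve(1, 0) -> 1

Answer: 1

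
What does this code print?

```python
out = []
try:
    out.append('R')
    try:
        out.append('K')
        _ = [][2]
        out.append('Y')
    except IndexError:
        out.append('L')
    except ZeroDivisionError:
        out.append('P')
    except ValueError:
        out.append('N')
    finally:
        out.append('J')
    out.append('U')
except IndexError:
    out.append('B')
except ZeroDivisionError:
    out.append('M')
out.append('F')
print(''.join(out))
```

Execution trace: 'R' (try body) → 'K' (inner try body) → 'L' (inner except IndexError) → 'J' (inner finally) → 'U' (try body, no exception) → 'F' (after the try/except). Output: RKLJUF

Answer: RKLJUF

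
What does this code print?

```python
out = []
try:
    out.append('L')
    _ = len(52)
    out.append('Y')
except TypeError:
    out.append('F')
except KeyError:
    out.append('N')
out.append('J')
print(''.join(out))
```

Execution trace: 'L' (try body) → 'F' (except TypeError) → 'J' (after the try/except). Output: LFJ

Answer: LFJ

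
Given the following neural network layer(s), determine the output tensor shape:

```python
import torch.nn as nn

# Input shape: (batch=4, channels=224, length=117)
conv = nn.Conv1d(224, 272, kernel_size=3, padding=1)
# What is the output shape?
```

Input: (4, 224, 117) -> Output: (4, 272, 117)

Answer: (4, 272, 117)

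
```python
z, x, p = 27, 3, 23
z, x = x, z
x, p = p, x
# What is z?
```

Trace:
`z, x, p = 27, 3, 23` → z = 27; x = 3; p = 23
`z, x = x, z` → z = 3; x = 27
`x, p = p, x` → x = 23; p = 27
So z = 3

Answer: 3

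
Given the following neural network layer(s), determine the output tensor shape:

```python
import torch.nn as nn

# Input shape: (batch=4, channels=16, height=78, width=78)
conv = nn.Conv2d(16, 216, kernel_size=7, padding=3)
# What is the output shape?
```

Input: (4, 16, 78, 78) -> Output: (4, 216, 78, 78)

Answer: (4, 216, 78, 78)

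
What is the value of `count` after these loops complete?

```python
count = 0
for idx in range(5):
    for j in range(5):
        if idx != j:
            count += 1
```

5² - 5 (exclude diagonal)
`count` takes the values: 0 → 1 → 2 → 3 → 4 → 5 → 6 → 7 → 8 → 9 → 10 → 11 → 12 → 13 → 14 → 15 → 16 → 17 → 18 → 19 → 20

Answer: 20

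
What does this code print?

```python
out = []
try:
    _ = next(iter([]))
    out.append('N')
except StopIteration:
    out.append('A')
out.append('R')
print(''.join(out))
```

Execution trace: 'A' (except StopIteration) → 'R' (after the try/except). Output: AR

Answer: AR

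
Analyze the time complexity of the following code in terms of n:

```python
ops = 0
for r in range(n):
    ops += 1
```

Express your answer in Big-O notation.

Each loop level contributes: n. Multiplying the contributions gives O(n).

Answer: O(n)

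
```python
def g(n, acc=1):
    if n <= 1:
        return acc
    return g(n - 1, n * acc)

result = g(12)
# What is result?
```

Accumulator trace (n, acc): (12, 1) -> (11, 12) -> (10, 132) -> (9, 1320) -> (8, 11880) -> (7, 95040) -> (6, 665280) -> (5, 3991680) -> (4, 19958400) -> (3, 79833600) -> (2, 239500800) -> (1, 479001600) -> return 479001600

Answer: 479001600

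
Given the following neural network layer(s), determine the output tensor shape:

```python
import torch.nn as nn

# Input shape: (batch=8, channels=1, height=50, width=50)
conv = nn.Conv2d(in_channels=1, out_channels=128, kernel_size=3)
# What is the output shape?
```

Input: (8, 1, 50, 50) -> Output: (8, 128, 48, 48)

Answer: (8, 128, 48, 48)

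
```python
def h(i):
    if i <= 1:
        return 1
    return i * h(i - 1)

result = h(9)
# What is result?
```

h(9) = 9 * 8 * 7 * 6 * 5 * 4 * 3 * 2 * 1 = 362880

Answer: 362880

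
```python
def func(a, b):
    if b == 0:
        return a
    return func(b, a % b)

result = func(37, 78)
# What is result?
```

func(37, 78) -> func(78, 37) -> func(37, 4) -> func(4, 1) -> func(1, 0) -> 1

Answer: 1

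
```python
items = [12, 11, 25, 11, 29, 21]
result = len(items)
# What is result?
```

Trace:
`items = [12, 11, 25, 11, 29, 21]` → items = [12, 11, 25, 11, 29, 21]
`result = len(items)` → result = 6
So result = 6

Answer: 6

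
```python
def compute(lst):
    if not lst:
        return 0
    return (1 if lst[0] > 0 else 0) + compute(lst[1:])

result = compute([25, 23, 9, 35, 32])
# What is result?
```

Count of positive elements in [25, 23, 9, 35, 32] = 5

Answer: 5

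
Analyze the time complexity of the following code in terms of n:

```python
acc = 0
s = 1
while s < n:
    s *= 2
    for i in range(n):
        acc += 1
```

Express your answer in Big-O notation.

Each loop level contributes: log n × n. Multiplying the contributions gives O(n log n).

Answer: O(n log n)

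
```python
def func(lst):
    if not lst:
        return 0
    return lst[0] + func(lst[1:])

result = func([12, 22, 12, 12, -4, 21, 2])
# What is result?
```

12 + 22 + 12 + 12 + (-4) + 21 + 2 + 0 = 77

Answer: 77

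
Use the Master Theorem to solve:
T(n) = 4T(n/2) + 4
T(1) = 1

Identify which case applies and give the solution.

a=4, b=2, f(n)=4. log_2(4) = 2. Since c=0 < 2, Case 1 applies: T(n) = Θ(n^log_b(a)) = O(n^2).

Answer: O(n^2) - Case 1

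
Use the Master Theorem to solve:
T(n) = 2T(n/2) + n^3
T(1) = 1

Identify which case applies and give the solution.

a=2, b=2, f(n)=n^3. log_2(2) = 1. Since c=3 > 1 and the regularity condition holds (2(n/2)^3 = (2/2^3)n^3 with 2/2^3 < 1), Case 3 applies: T(n) = Θ(f(n)) = O(n^3).

Answer: O(n^3) - Case 3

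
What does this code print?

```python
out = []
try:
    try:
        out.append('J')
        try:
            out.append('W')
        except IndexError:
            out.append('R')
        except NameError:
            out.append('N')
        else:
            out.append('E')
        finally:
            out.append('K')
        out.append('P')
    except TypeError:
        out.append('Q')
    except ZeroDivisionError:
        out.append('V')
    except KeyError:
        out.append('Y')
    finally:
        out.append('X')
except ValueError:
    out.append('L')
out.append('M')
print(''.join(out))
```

Execution trace: 'J' (try body) → 'W' (inner try body, no exception) → 'E' (inner else) → 'K' (inner finally) → 'P' (try body, no exception) → 'X' (finally) → 'M' (after the try/except). Output: JWEKPXM

Answer: JWEKPXM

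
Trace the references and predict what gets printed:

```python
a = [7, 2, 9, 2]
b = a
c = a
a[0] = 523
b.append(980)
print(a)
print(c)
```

Key concept: multiple aliases.
Step by step:
`a = [7, 2, 9, 2]` → a = [7, 2, 9, 2]
`b = a` → b = [7, 2, 9, 2] (same object as a)
`c = a` → c = [7, 2, 9, 2] (same object as a, b)
`a[0] = 523` → a = [523, 2, 9, 2] (same object as b, c); b = [523, 2, 9, 2] (same object as a, c); c = [523, 2, 9, 2] (same object as a, b)
`b.append(980)` → a = [523, 2, 9, 2, 980] (same object as b, c); b = [523, 2, 9, 2, 980] (same object as a, c); c = [523, 2, 9, 2, 980] (same object as a, b)
`print(a)` → prints [523, 2, 9, 2, 980]
`print(c)` → prints [523, 2, 9, 2, 980]

Answer:
[523, 2, 9, 2, 980]
[523, 2, 9, 2, 980]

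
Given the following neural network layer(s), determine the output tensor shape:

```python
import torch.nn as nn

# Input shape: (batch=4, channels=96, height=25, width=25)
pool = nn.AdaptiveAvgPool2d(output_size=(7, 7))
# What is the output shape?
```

Input: (4, 96, 25, 25) -> Output: (4, 96, 7, 7)

Answer: (4, 96, 7, 7)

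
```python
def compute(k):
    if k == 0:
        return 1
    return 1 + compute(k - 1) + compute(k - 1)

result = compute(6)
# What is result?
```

compute(k) = 1 + 2·compute(k-1), compute(0)=1. Closed form: (1+1)·2^6 - 1 = 127.

Answer: 127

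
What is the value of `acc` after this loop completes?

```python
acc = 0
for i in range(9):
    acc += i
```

Sum of 0 to 8 = 36
`acc` takes the values: 0 → 1 → 3 → 6 → 10 → 15 → 21 → 28 → 36

Answer: 36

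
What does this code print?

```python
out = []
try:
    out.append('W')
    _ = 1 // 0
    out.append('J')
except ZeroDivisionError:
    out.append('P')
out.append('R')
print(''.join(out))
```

Execution trace: 'W' (try body) → 'P' (except ZeroDivisionError) → 'R' (after the try/except). Output: WPR

Answer: WPR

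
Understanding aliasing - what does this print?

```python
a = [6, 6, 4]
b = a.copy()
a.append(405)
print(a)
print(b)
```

Key concept: list.copy() creates independent copy.
Step by step:
`a = [6, 6, 4]` → a = [6, 6, 4]
`b = a.copy()` → b = [6, 6, 4]
`a.append(405)` → a = [6, 6, 4, 405]
`print(a)` → prints [6, 6, 4, 405]
`print(b)` → prints [6, 6, 4]

Answer:
[6, 6, 4, 405]
[6, 6, 4]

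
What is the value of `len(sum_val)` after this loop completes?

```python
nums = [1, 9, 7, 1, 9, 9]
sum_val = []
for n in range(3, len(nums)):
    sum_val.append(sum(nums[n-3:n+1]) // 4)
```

Number of 4-element averages
`sum_val` takes the values: [] → [4] → [4, 6] → [4, 6, 6]
So `len(sum_val)` = 3

Answer: 3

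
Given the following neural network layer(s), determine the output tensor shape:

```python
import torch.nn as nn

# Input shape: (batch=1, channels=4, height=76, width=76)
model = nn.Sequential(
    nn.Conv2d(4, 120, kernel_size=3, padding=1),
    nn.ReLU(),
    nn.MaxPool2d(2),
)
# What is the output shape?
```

Input: (1, 4, 76, 76) -> after Conv2d: (1, 120, 76, 76) -> after ReLU: (1, 120, 76, 76) -> Output: (1, 120, 38, 38)

Answer: (1, 120, 38, 38)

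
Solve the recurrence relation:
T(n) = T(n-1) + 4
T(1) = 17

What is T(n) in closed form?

Unrolling: T(n) = T(1) + 4·(n-1) = 17 + 4(n-1) = 4n + 13.

Answer: T(n) = 4n + 13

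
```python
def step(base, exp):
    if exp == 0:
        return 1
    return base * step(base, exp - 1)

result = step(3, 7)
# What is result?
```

step(3, 7) = 3 * 3 * 3 * 3 * 3 * 3 * 3 = 2187

Answer: 2187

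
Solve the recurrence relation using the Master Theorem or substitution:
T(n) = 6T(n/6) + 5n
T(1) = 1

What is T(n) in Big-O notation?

By Master Theorem: a=6, b=6, f(n)=5n. Since log_6(6) = 1 and f(n) = Θ(n^1), Case 2 applies. T(n) = O(n log n).

Answer: O(n log n)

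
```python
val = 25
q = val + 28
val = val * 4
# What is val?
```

Trace:
`val = 25` → val = 25
`q = val + 28` → q = 53
`val = val * 4` → val = 100
So val = 100

Answer: 100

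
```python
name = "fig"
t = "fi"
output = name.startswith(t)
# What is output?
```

Trace:
`name = "fig"` → name = 'fig'
`t = "fi"` → t = 'fi'
`output = name.startswith(t)` → output = True
So output = True

Answer: True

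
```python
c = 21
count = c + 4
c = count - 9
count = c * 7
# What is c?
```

Trace:
`c = 21` → c = 21
`count = c + 4` → count = 25
`c = count - 9` → c = 16
`count = c * 7` → count = 112
So c = 16

Answer: 16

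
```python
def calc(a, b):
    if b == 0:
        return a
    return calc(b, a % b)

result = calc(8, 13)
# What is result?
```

calc(8, 13) -> calc(13, 8) -> calc(8, 5) -> calc(5, 3) -> calc(3, 2) -> calc(2, 1) -> calc(1, 0) -> 1

Answer: 1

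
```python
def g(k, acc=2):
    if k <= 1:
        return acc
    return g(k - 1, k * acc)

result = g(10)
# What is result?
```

Accumulator trace (n, acc): (10, 2) -> (9, 20) -> (8, 180) -> (7, 1440) -> (6, 10080) -> (5, 60480) -> (4, 302400) -> (3, 1209600) -> (2, 3628800) -> (1, 7257600) -> return 7257600

Answer: 7257600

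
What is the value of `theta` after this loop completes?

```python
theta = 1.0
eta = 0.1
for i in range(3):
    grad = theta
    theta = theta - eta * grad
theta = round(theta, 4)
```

Gradient descent: w = 1.0 * (1 - 0.1)^3
`theta` takes the values: 1.0 → 0.9 → 0.81 → 0.729

Answer: 0.729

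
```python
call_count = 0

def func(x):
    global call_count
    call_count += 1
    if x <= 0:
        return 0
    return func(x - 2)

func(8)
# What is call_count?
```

Linear recursion stepping by 2: 5 calls from x=8 down to ≤0.

Answer: 5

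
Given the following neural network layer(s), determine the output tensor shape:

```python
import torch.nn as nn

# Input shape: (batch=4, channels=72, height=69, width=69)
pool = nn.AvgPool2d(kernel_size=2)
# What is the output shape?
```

Input: (4, 72, 69, 69) -> Output: (4, 72, 34, 34)

Answer: (4, 72, 34, 34)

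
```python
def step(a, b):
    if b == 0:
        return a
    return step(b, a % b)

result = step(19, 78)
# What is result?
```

step(19, 78) -> step(78, 19) -> step(19, 2) -> step(2, 1) -> step(1, 0) -> 1

Answer: 1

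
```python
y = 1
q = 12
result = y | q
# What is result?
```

Trace:
`y = 1` → y = 1
`q = 12` → q = 12
`result = y | q` → result = 13
So result = 13

Answer: 13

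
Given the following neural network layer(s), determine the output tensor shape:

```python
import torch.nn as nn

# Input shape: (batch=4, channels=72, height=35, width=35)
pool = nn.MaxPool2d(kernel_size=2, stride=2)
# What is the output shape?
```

Input: (4, 72, 35, 35) -> Output: (4, 72, 17, 17)

Answer: (4, 72, 17, 17)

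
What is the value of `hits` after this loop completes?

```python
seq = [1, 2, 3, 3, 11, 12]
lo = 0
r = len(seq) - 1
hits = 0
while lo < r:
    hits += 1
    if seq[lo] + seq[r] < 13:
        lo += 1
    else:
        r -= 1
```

Steps to find pair summing to 13
`hits` takes the values: 0 → 1 → 2 → 3 → 4 → 5

Answer: 5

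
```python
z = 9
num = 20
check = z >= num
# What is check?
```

Trace:
`z = 9` → z = 9
`num = 20` → num = 20
`check = z >= num` → check = False
So check = False

Answer: False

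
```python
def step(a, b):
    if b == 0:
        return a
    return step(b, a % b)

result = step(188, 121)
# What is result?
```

step(188, 121) -> step(121, 67) -> step(67, 54) -> step(54, 13) -> step(13, 2) -> step(2, 1) -> step(1, 0) -> 1

Answer: 1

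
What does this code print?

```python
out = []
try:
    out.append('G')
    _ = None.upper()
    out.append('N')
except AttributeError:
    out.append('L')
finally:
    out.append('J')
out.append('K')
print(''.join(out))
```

Execution trace: 'G' (try body) → 'L' (except AttributeError) → 'J' (finally) → 'K' (after the try/except). Output: GLJK

Answer: GLJK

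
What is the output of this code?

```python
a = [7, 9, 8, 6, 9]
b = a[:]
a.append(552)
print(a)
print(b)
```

Key concept: slice [:] creates copy.
Step by step:
`a = [7, 9, 8, 6, 9]` → a = [7, 9, 8, 6, 9]
`b = a[:]` → b = [7, 9, 8, 6, 9]
`a.append(552)` → a = [7, 9, 8, 6, 9, 552]
`print(a)` → prints [7, 9, 8, 6, 9, 552]
`print(b)` → prints [7, 9, 8, 6, 9]

Answer:
[7, 9, 8, 6, 9, 552]
[7, 9, 8, 6, 9]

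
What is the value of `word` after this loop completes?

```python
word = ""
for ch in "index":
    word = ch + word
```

Reverse 'index'
`word` takes the values: "" → "i" → "ni" → "dni" → "edni" → "xedni"

Answer: "xedni"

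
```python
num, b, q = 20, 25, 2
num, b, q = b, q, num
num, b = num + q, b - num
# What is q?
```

Trace:
`num, b, q = 20, 25, 2` → num = 20; b = 25; q = 2
`num, b, q = b, q, num` → num = 25; b = 2; q = 20
`num, b = num + q, b - num` → num = 45; b = -23
So q = 20

Answer: 20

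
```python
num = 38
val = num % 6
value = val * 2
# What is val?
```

Trace:
`num = 38` → num = 38
`val = num % 6` → val = 2
`value = val * 2` → value = 4
So val = 2

Answer: 2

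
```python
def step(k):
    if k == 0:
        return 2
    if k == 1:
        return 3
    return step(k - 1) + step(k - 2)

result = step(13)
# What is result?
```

Build up from base cases: step(0)=2, step(1)=3, step(2)=5, step(3)=8, step(4)=13, step(5)=21, step(6)=34, ..., step(13)=987

Answer: 987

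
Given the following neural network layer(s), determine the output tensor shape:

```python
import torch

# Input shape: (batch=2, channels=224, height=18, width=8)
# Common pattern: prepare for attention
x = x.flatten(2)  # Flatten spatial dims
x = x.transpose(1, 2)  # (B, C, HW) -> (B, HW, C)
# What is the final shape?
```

Input: (2, 224, 18, 8) -> after flatten(2): (2, 224, 144) -> Output: (2, 144, 224)

Answer: (2, 144, 224)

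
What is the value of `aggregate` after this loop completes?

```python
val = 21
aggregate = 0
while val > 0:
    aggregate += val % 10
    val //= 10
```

Sum digits of 21
`aggregate` takes the values: 0 → 1 → 3

Answer: 3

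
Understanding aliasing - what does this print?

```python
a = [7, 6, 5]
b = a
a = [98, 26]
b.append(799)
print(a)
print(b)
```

Key concept: rebinding vs mutation: a is rebound to a new list, b still points at the original.
Step by step:
`a = [7, 6, 5]` → a = [7, 6, 5]
`b = a` → b = [7, 6, 5] (same object as a)
`a = [98, 26]` → a = [98, 26]
`b.append(799)` → b = [7, 6, 5, 799]
`print(a)` → prints [98, 26]
`print(b)` → prints [7, 6, 5, 799]

Answer:
[98, 26]
[7, 6, 5, 799]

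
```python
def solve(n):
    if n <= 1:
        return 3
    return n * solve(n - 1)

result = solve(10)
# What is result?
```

solve(10) = 10 * 9 * 8 * 7 * 6 * 5 * 4 * 3 * 2 * 3 = 10886400

Answer: 10886400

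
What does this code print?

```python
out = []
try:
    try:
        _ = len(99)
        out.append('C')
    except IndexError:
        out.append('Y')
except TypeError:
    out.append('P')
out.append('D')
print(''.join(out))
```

Execution trace: 'P' (outer except TypeError) → 'D' (after the try/except). Output: PD

Answer: PD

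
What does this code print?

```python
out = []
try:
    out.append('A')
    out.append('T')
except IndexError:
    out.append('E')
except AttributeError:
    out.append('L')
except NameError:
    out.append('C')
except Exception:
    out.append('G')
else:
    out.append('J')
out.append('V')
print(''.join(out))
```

Execution trace: 'A' (try body) → 'T' (try body, no exception) → 'J' (else) → 'V' (after the try/except). Output: ATJV

Answer: ATJV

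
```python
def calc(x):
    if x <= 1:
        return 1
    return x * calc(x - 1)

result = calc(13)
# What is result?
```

calc(13) = 13 * 12 * 11 * 10 * 9 * 8 * 7 * 6 * 5 * 4 * 3 * 2 * 1 = 6227020800

Answer: 6227020800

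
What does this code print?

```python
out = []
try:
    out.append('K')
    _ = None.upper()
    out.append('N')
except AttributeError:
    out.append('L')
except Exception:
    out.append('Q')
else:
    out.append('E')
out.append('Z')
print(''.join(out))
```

Execution trace: 'K' (try body) → 'L' (except AttributeError) → 'Z' (after the try/except). Output: KLZ

Answer: KLZ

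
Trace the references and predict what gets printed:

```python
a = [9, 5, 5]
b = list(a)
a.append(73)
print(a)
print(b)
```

Key concept: list() constructor creates copy.
Step by step:
`a = [9, 5, 5]` → a = [9, 5, 5]
`b = list(a)` → b = [9, 5, 5]
`a.append(73)` → a = [9, 5, 5, 73]
`print(a)` → prints [9, 5, 5, 73]
`print(b)` → prints [9, 5, 5]

Answer:
[9, 5, 5, 73]
[9, 5, 5]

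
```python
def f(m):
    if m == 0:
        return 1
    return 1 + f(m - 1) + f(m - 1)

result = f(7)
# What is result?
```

f(m) = 1 + 2·f(m-1), f(0)=1. Closed form: (1+1)·2^7 - 1 = 255.

Answer: 255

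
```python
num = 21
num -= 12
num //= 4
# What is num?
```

Trace:
`num = 21` → num = 21
`num -= 12` → num = 9
`num //= 4` → num = 2
So num = 2

Answer: 2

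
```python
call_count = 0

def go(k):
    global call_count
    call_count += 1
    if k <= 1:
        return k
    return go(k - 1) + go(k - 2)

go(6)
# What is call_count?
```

Calls(k) = 1 + Calls(k-1) + Calls(k-2); Calls(0)=Calls(1)=1. For k=6 this gives 25.

Answer: 25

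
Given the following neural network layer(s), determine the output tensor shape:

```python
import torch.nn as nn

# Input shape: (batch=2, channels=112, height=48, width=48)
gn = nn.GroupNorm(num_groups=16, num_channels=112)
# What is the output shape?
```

Input: (2, 112, 48, 48) -> Output: (2, 112, 48, 48)

Answer: (2, 112, 48, 48)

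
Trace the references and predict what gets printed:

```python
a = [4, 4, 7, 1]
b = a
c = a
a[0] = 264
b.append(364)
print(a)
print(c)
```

Key concept: multiple aliases.
Step by step:
`a = [4, 4, 7, 1]` → a = [4, 4, 7, 1]
`b = a` → b = [4, 4, 7, 1] (same object as a)
`c = a` → c = [4, 4, 7, 1] (same object as a, b)
`a[0] = 264` → a = [264, 4, 7, 1] (same object as b, c); b = [264, 4, 7, 1] (same object as a, c); c = [264, 4, 7, 1] (same object as a, b)
`b.append(364)` → a = [264, 4, 7, 1, 364] (same object as b, c); b = [264, 4, 7, 1, 364] (same object as a, c); c = [264, 4, 7, 1, 364] (same object as a, b)
`print(a)` → prints [264, 4, 7, 1, 364]
`print(c)` → prints [264, 4, 7, 1, 364]

Answer:
[264, 4, 7, 1, 364]
[264, 4, 7, 1, 364]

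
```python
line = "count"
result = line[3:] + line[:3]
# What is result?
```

Trace:
`line = "count"` → line = 'count'
`result = line[3:] + line[:3]` → result = 'ntcou'
So result = 'ntcou'

Answer: 'ntcou'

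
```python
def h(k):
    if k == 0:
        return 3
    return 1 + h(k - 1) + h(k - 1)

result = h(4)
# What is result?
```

h(k) = 1 + 2·h(k-1), h(0)=3. Closed form: (3+1)·2^4 - 1 = 63.

Answer: 63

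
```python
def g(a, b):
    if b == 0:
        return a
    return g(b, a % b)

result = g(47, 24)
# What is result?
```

g(47, 24) -> g(24, 23) -> g(23, 1) -> g(1, 0) -> 1

Answer: 1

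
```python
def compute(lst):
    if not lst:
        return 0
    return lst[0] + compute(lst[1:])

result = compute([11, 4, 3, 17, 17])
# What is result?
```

11 + 4 + 3 + 17 + 17 + 0 = 52

Answer: 52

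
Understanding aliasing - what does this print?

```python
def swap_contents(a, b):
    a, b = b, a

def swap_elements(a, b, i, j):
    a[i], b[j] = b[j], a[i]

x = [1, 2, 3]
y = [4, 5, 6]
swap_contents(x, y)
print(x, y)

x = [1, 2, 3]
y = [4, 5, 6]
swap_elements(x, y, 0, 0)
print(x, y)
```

Key concept: parameter rebinding vs mutation.
Step by step:
`x = [1, 2, 3]` → x = [1, 2, 3]
`y = [4, 5, 6]` → y = [4, 5, 6]
`swap_contents(x, y)` → no visible change to tracked variables
`print(x, y)` → prints [1, 2, 3] [4, 5, 6]
`x = [1, 2, 3]` → x = [1, 2, 3]
`y = [4, 5, 6]` → y = [4, 5, 6]
`swap_elements(x, y, 0, 0)` → x = [4, 2, 3]; y = [1, 5, 6]
`print(x, y)` → prints [4, 2, 3] [1, 5, 6]

Answer:
[1, 2, 3] [4, 5, 6]
[4, 2, 3] [1, 5, 6]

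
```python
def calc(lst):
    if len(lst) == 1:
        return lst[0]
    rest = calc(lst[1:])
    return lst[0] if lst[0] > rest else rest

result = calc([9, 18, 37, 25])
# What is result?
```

Recursive max over [9, 18, 37, 25] = 37

Answer: 37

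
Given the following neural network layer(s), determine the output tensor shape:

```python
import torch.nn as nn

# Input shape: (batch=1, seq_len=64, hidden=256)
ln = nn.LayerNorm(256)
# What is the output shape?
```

Input: (1, 64, 256) -> Output: (1, 64, 256)

Answer: (1, 64, 256)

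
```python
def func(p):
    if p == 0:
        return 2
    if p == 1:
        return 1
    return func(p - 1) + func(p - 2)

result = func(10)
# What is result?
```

Build up from base cases: func(0)=2, func(1)=1, func(2)=3, func(3)=4, func(4)=7, func(5)=11, func(6)=18, ..., func(10)=123

Answer: 123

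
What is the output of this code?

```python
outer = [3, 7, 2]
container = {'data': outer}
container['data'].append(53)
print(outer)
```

Key concept: dict holds reference to list.
Step by step:
`outer = [3, 7, 2]` → outer = [3, 7, 2]
`container = {'data': outer}` → container = {'data': [3, 7, 2]}
`container['data'].append(53)` → outer = [3, 7, 2, 53]; container = {'data': [3, 7, 2, 53]}
`print(outer)` → prints [3, 7, 2, 53]

Answer: [3, 7, 2, 53]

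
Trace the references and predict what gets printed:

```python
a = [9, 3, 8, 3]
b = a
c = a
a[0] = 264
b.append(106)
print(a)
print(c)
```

Key concept: multiple aliases.
Step by step:
`a = [9, 3, 8, 3]` → a = [9, 3, 8, 3]
`b = a` → b = [9, 3, 8, 3] (same object as a)
`c = a` → c = [9, 3, 8, 3] (same object as a, b)
`a[0] = 264` → a = [264, 3, 8, 3] (same object as b, c); b = [264, 3, 8, 3] (same object as a, c); c = [264, 3, 8, 3] (same object as a, b)
`b.append(106)` → a = [264, 3, 8, 3, 106] (same object as b, c); b = [264, 3, 8, 3, 106] (same object as a, c); c = [264, 3, 8, 3, 106] (same object as a, b)
`print(a)` → prints [264, 3, 8, 3, 106]
`print(c)` → prints [264, 3, 8, 3, 106]

Answer:
[264, 3, 8, 3, 106]
[264, 3, 8, 3, 106]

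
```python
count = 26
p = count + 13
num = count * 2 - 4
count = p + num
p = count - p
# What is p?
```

Trace:
`count = 26` → count = 26
`p = count + 13` → p = 39
`num = count * 2 - 4` → num = 48
`count = p + num` → count = 87
`p = count - p` → p = 48
So p = 48

Answer: 48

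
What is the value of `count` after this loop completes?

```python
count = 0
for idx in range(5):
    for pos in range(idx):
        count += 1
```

Triangle number: 0+1+2+...+4
`count` takes the values: 0 → 1 → 2 → 3 → 4 → 5 → 6 → 7 → 8 → 9 → 10

Answer: 10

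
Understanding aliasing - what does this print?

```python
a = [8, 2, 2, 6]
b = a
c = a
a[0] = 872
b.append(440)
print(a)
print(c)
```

Key concept: multiple aliases.
Step by step:
`a = [8, 2, 2, 6]` → a = [8, 2, 2, 6]
`b = a` → b = [8, 2, 2, 6] (same object as a)
`c = a` → c = [8, 2, 2, 6] (same object as a, b)
`a[0] = 872` → a = [872, 2, 2, 6] (same object as b, c); b = [872, 2, 2, 6] (same object as a, c); c = [872, 2, 2, 6] (same object as a, b)
`b.append(440)` → a = [872, 2, 2, 6, 440] (same object as b, c); b = [872, 2, 2, 6, 440] (same object as a, c); c = [872, 2, 2, 6, 440] (same object as a, b)
`print(a)` → prints [872, 2, 2, 6, 440]
`print(c)` → prints [872, 2, 2, 6, 440]

Answer:
[872, 2, 2, 6, 440]
[872, 2, 2, 6, 440]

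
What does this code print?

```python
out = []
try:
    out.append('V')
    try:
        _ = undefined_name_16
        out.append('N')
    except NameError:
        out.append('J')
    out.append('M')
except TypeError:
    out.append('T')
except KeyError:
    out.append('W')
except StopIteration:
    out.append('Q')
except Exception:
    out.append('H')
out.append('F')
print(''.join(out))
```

Execution trace: 'V' (try body) → 'J' (inner except NameError) → 'M' (try body, no exception) → 'F' (after the try/except). Output: VJMF

Answer: VJMF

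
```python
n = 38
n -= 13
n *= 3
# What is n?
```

Trace:
`n = 38` → n = 38
`n -= 13` → n = 25
`n *= 3` → n = 75
So n = 75

Answer: 75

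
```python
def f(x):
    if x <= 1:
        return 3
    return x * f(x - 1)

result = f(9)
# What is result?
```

f(9) = 9 * 8 * 7 * 6 * 5 * 4 * 3 * 2 * 3 = 1088640

Answer: 1088640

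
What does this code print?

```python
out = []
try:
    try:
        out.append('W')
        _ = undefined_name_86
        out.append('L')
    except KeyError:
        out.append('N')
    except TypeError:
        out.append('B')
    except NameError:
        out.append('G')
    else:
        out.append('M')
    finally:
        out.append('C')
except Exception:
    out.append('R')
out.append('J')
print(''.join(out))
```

Execution trace: 'W' (inner try body) → 'G' (inner except NameError) → 'C' (inner finally) → 'J' (after the try/except). Output: WGCJ

Answer: WGCJ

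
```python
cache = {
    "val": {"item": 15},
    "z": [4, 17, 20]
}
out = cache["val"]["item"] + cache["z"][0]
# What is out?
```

Trace:
`cache = { ...` → cache = {'val': {'item': 15}, 'z': [4, 17, 20]}
`out = cache["val"]["item"] + cache["z"][0]` → out = 19
So out = 19

Answer: 19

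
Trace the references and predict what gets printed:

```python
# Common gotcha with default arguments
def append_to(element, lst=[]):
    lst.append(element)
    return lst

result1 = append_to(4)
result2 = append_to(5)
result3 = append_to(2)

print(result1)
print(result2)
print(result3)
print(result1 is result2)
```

Key concept: mutable default argument gotcha.
Step by step:
`result1 = append_to(4)` → result1 = [4]
`result2 = append_to(5)` → result1 = [4, 5] (same object as result2); result2 = [4, 5] (same object as result1)
`result3 = append_to(2)` → result1 = [4, 5, 2] (same object as result2, result3); result2 = [4, 5, 2] (same object as result1, result3); result3 = [4, 5, 2] (same object as result1, result2)
`print(result1)` → prints [4, 5, 2]
`print(result2)` → prints [4, 5, 2]
`print(result3)` → prints [4, 5, 2]
`print(result1 is result2)` → prints True

Answer:
[4, 5, 2]
[4, 5, 2]
[4, 5, 2]
True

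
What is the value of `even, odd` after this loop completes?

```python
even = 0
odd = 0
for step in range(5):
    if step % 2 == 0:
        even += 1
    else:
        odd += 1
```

Count evens and odds in range(5)
`even, odd` takes the values: (0, 0) → (1, 0) → (1, 1) → (2, 1) → (2, 2) → (3, 2)

Answer: 3, 2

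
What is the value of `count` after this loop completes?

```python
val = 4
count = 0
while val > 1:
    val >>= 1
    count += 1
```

Count right shifts until 1
`count` takes the values: 0 → 1 → 2

Answer: 2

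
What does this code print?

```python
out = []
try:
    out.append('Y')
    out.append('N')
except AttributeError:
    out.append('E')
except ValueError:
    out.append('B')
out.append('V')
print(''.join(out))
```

Execution trace: 'Y' (try body) → 'N' (try body, no exception) → 'V' (after the try/except). Output: YNV

Answer: YNV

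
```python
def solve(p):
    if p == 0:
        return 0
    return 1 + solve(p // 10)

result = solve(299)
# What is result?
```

Count of digits of 299: 3

Answer: 3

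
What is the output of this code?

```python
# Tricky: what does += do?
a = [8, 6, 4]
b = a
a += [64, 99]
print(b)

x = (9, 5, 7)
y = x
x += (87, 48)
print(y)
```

Key concept: += behavior differs for mutable vs immutable.
Step by step:
`a = [8, 6, 4]` → a = [8, 6, 4]
`b = a` → b = [8, 6, 4] (same object as a)
`a += [64, 99]` → a = [8, 6, 4, 64, 99] (same object as b); b = [8, 6, 4, 64, 99] (same object as a)
`print(b)` → prints [8, 6, 4, 64, 99]
`x = (9, 5, 7)` → x = (9, 5, 7)
`y = x` → y = (9, 5, 7)
`x += (87, 48)` → x = (9, 5, 7, 87, 48)
`print(y)` → prints (9, 5, 7)

Answer:
[8, 6, 4, 64, 99]
(9, 5, 7)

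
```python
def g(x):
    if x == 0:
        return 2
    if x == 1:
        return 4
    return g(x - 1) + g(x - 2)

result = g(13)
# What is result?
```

Build up from base cases: g(0)=2, g(1)=4, g(2)=6, g(3)=10, g(4)=16, g(5)=26, g(6)=42, ..., g(13)=1220

Answer: 1220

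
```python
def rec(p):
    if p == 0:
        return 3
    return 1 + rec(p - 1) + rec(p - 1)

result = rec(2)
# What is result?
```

rec(p) = 1 + 2·rec(p-1), rec(0)=3. Closed form: (3+1)·2^2 - 1 = 15.

Answer: 15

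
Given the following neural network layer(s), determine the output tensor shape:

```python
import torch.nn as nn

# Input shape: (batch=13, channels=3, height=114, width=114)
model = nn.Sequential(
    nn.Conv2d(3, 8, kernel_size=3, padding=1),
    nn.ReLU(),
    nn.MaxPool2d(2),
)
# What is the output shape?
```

Input: (13, 3, 114, 114) -> after Conv2d: (13, 8, 114, 114) -> after ReLU: (13, 8, 114, 114) -> Output: (13, 8, 57, 57)

Answer: (13, 8, 57, 57)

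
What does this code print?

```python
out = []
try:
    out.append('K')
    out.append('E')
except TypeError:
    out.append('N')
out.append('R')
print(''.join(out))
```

Execution trace: 'K' (try body) → 'E' (try body, no exception) → 'R' (after the try/except). Output: KER

Answer: KER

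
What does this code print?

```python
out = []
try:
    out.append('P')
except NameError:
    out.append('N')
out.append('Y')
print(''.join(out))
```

Execution trace: 'P' (try body, no exception) → 'Y' (after the try/except). Output: PY

Answer: PY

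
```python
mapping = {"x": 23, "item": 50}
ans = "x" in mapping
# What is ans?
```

Trace:
`mapping = {"x": 23, "item": 50}` → mapping = {'x': 23, 'item': 50}
`ans = "x" in mapping` → ans = True
So ans = True

Answer: True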